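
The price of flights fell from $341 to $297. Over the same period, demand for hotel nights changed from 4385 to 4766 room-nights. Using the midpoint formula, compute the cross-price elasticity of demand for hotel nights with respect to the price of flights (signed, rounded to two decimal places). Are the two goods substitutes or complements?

%ΔQ_{hotel nights} = (4766 − 4385)/avg = 381/4575.5 = 0.083269…
%ΔP_{flights} = (297 − 341)/avg = -44/319 = -0.137931…
E_cross = (381/4575.5) / (-44/319) = -0.6037…
E_cross < 0 ⇒ the goods are complements.

-0.60; complements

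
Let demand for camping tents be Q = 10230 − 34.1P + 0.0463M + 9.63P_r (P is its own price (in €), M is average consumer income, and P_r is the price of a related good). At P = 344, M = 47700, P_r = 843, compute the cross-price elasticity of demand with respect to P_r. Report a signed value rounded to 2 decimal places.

At the given values, Q = 10230 − 34.1(344) + 0.0463(47700) + 9.63(843) = 8826.2.
∂Q/∂P_r = 9.63.
E = (9.63) × (843/8826.2) = 0.9197…

0.92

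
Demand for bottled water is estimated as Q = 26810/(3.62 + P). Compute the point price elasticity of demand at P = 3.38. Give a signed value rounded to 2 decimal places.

-0.48

dQ/dP = −26810/(3.62 + P)² = -547.143. At P = 3.38, Q = 3830.
Ed = (dQ/dP)·(P/Q) = (-547.143) × (3.38/3830) = -0.4828…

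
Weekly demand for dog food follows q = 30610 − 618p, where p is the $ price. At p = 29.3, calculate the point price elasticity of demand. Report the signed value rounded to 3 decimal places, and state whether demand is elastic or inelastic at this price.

-1.448; elastic

dq/dp = −618. At p = 29.3, q = 30610 − 618(29.3) = 12502.6.
Ed = (dq/dp)·(p/q) = −618 × (29.3/12502.6) = -1.44829…
|Ed| = 1.448 > 1, so demand is elastic.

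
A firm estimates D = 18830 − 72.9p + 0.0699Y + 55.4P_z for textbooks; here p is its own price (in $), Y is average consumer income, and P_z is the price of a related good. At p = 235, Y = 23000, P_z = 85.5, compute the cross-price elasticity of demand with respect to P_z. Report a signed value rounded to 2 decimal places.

At the given values, D = 18830 − 72.9(235) + 0.0699(23000) + 55.4(85.5) = 8042.9.
∂D/∂P_z = 55.4.
E = (55.4) × (85.5/8042.9) = 0.5889…

0.59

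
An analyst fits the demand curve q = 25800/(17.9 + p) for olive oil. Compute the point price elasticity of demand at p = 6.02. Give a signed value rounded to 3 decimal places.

-0.252

dq/dp = −25800/(17.9 + p)² = -45.0918. At p = 6.02, q = 1078.6.
Ed = (dq/dp)·(p/q) = (-45.0918) × (6.02/1078.6) = -0.25167…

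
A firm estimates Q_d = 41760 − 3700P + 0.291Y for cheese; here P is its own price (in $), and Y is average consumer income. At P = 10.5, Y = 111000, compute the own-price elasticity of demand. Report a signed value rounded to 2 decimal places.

-1.10

At the given values, Q_d = 41760 − 3700(10.5) + 0.291(111000) = 35211.
∂Q_d/∂P = −3700.
E = (-3700) × (10.5/35211) = -1.1033…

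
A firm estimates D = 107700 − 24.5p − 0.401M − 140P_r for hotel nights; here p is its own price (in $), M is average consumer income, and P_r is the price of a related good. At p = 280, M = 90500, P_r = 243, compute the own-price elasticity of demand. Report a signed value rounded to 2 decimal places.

-0.22

At the given values, D = 107700 − 24.5(280) − 0.401(90500) − 140(243) = 30529.5.
∂D/∂p = −24.5.
E = (-24.5) × (280/30529.5) = -0.2247…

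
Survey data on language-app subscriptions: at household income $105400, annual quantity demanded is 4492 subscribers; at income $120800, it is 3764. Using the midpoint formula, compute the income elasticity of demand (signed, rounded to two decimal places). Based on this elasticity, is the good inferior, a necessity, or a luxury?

%ΔQ = (3764 − 4492)/[( 4492 + 3764)/2] = -728/4128 = -0.176356…
%ΔIncome = (120800 − 105400)/[( 105400 + 120800)/2] = 15400/113100 = 0.136162…
E_income = (-728/4128) / (15400/113100) = -1.2951…
E_income < 0 ⇒ inferior good.

-1.30; inferior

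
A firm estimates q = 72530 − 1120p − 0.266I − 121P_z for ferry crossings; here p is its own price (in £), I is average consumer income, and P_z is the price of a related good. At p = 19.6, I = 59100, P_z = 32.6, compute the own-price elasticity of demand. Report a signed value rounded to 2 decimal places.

At the given values, q = 72530 − 1120(19.6) − 0.266(59100) − 121(32.6) = 30912.8.
∂q/∂p = −1120.
E = (-1120) × (19.6/30912.8) = -0.7101…

-0.71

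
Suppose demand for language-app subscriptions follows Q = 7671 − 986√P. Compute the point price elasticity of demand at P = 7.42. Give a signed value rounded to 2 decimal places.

dQ/dP = −986/(2√P) = -180.986. At P = 7.42, Q = 4985.17.
Ed = (dQ/dP)·(P/Q) = (-180.986) × (7.42/4985.17) = -0.2693…

-0.27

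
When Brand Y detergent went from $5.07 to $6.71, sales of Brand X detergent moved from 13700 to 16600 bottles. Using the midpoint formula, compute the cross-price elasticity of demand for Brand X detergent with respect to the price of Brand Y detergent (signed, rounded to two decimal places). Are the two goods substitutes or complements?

%ΔQ_{Brand X detergent} = (16600 − 13700)/avg = 2900/15150 = 0.191419…
%ΔP_{Brand Y detergent} = (6.71 − 5.07)/avg = 1.64/5.89 = 0.278438…
E_cross = (2900/15150) / (1.64/5.89) = 0.6874…
E_cross > 0 ⇒ the goods are substitutes.

0.69; substitutes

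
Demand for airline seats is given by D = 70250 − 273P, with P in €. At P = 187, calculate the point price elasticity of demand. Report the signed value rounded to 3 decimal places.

-2.659

dD/dP = −273. At P = 187, D = 70250 − 273(187) = 19199.
Ed = (dD/dP)·(P/D) = −273 × (187/19199) = -2.65904…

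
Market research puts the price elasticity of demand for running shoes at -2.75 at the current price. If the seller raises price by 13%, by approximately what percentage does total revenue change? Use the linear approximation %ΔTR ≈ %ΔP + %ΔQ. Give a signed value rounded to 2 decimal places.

-22.75%

%ΔQ ≈ Ed × %ΔP = (-2.75) × (+13%) = -35.7500%
%ΔTR ≈ %ΔP + %ΔQ = (+13%) + (-35.7500%) = -22.7500%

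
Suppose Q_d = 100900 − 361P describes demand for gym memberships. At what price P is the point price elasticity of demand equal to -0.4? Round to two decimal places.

79.86

Ed = −361P/(100900 − 361P). Set this equal to -0.4:
361P = 0.4·(100900 − 361P) ⇒ 361P(1 + 0.4) = 0.4·100900
P = 0.4·100900 / (361·1.4) = 79.8575…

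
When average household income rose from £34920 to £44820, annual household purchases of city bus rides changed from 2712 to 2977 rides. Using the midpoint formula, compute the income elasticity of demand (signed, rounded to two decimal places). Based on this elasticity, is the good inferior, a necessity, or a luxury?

%ΔQ = (2977 − 2712)/[( 2712 + 2977)/2] = 265/2844.5 = 0.093162…
%ΔIncome = (44820 − 34920)/[( 34920 + 44820)/2] = 9900/39870 = 0.248306…
E_income = (265/2844.5) / (9900/39870) = 0.3751…
0 < E_income < 1 ⇒ normal good, necessity.

0.38; necessity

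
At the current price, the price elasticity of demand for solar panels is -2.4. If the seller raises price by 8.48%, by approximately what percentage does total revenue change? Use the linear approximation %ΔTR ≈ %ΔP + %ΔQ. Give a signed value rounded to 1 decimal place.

%ΔQ ≈ Ed × %ΔP = (-2.4) × (+8.48%) = -20.3520%
%ΔTR ≈ %ΔP + %ΔQ = (+8.48%) + (-20.3520%) = -11.8720%

-11.9%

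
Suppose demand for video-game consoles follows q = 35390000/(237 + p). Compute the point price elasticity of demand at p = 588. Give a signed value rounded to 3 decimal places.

-0.713

dq/dp = −35390000/(237 + p)² = -51.9963. At p = 588, q = 42897.
Ed = (dq/dp)·(p/q) = (-51.9963) × (588/42897) = -0.71272…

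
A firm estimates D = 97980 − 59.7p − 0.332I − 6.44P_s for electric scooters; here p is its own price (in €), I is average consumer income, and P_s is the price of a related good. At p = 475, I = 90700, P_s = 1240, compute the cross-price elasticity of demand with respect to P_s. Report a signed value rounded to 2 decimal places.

At the given values, D = 97980 − 59.7(475) − 0.332(90700) − 6.44(1240) = 31524.5.
∂D/∂P_s = -6.44.
E = (-6.44) × (1240/31524.5) = -0.2533…

-0.25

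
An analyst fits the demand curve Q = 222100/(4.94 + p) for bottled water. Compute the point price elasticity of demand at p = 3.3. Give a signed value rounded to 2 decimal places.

dQ/dp = −222100/(4.94 + p)² = -3271.1. At p = 3.3, Q = 26953.9.
Ed = (dQ/dp)·(p/Q) = (-3271.1) × (3.3/26953.9) = -0.4004…

-0.40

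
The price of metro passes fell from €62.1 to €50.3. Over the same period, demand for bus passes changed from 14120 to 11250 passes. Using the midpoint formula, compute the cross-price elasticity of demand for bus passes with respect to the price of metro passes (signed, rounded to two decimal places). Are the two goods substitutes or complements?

1.08; substitutes

%ΔQ_{bus passes} = (11250 − 14120)/avg = -2870/12685 = -0.226251…
%ΔP_{metro passes} = (50.3 − 62.1)/avg = -11.8/56.2 = -0.209964…
E_cross = (-2870/12685) / (-11.8/56.2) = 1.0775…
E_cross > 0 ⇒ the goods are substitutes.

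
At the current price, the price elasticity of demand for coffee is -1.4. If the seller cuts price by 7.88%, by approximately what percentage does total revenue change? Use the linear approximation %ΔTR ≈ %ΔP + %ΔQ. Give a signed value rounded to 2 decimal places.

%ΔQ ≈ Ed × %ΔP = (-1.4) × (-7.88%) = +11.0320%
%ΔTR ≈ %ΔP + %ΔQ = (-7.88%) + (+11.0320%) = +3.1520%

+3.15%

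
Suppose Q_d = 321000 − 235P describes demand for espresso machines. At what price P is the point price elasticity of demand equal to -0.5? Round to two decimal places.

Ed = −235P/(321000 − 235P). Set this equal to -0.5:
235P = 0.5·(321000 − 235P) ⇒ 235P(1 + 0.5) = 0.5·321000
P = 0.5·321000 / (235·1.5) = 455.3191…

455.32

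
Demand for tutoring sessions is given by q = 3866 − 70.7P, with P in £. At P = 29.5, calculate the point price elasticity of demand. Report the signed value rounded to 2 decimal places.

-1.17

dq/dP = −70.7. At P = 29.5, q = 3866 − 70.7(29.5) = 1780.35.
Ed = (dq/dP)·(P/q) = −70.7 × (29.5/1780.35) = -1.1714…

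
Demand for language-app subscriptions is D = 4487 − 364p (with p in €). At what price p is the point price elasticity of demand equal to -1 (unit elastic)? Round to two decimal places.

6.16

Ed = −364p/(4487 − 364p). Set this equal to -1:
364p = 1·(4487 − 364p) ⇒ 364p(1 + 1) = 1·4487
p = 1·4487 / (364·2) = 6.1634…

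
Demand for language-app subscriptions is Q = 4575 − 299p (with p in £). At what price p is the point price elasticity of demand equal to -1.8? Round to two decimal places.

Ed = −299p/(4575 − 299p). Set this equal to -1.8:
299p = 1.8·(4575 − 299p) ⇒ 299p(1 + 1.8) = 1.8·4575
p = 1.8·4575 / (299·2.8) = 9.8363…

9.84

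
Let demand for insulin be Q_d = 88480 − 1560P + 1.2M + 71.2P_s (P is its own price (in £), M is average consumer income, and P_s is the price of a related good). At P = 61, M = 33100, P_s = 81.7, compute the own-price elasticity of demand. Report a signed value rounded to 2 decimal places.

At the given values, Q_d = 88480 − 1560(61) + 1.2(33100) + 71.2(81.7) = 38857.04.
∂Q_d/∂P = −1560.
E = (-1560) × (61/38857.04) = -2.4489…

-2.45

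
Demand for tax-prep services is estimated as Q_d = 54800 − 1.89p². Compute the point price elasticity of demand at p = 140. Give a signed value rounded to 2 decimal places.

dQ_d/dp = −2·1.89·p = -529.2. At p = 140, Q_d = 17756.
Ed = (dQ_d/dp)·(p/Q_d) = (-529.2) × (140/17756) = -4.1725…

-4.17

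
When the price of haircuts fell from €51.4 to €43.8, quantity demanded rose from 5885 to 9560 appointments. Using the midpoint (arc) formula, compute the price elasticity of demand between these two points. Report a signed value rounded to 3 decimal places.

-2.981

%ΔQ = (9560 − 5885) / [(5885 + 9560)/2] = 3675/7722.5 = 0.475882…
%ΔP = (43.8 − 51.4) / [(51.4 + 43.8)/2] = -7.6/47.6 = -0.159663…
Arc Ed = %ΔQ / %ΔP = (3675/7722.5) / (-7.6/47.6) = -2.98052…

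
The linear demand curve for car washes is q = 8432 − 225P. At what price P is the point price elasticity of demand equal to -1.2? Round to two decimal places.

Ed = −225P/(8432 − 225P). Set this equal to -1.2:
225P = 1.2·(8432 − 225P) ⇒ 225P(1 + 1.2) = 1.2·8432
P = 1.2·8432 / (225·2.2) = 20.4412…

20.44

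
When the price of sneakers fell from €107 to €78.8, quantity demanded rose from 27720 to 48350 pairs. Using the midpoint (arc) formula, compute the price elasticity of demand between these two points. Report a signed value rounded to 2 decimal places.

%ΔQ = (48350 − 27720) / [(27720 + 48350)/2] = 20630/38035 = 0.542395…
%ΔP = (78.8 − 107) / [(107 + 78.8)/2] = -28.2/92.9 = -0.303552…
Arc Ed = %ΔQ / %ΔP = (20630/38035) / (-28.2/92.9) = -1.7868…

-1.79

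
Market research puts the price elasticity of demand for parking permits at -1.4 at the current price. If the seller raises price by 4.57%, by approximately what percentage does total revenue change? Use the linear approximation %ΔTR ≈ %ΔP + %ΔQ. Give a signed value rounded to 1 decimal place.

-1.8%

%ΔQ ≈ Ed × %ΔP = (-1.4) × (+4.57%) = -6.3980%
%ΔTR ≈ %ΔP + %ΔQ = (+4.57%) + (-6.3980%) = -1.8280%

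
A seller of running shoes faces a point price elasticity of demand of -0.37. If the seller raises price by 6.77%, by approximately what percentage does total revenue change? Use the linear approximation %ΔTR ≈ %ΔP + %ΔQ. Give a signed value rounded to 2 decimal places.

%ΔQ ≈ Ed × %ΔP = (-0.37) × (+6.77%) = -2.5049%
%ΔTR ≈ %ΔP + %ΔQ = (+6.77%) + (-2.5049%) = +4.2651%

+4.27%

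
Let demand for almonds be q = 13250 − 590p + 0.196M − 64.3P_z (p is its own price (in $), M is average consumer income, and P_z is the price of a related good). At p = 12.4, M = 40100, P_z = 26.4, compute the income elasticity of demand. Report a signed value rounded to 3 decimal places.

At the given values, q = 13250 − 590(12.4) + 0.196(40100) − 64.3(26.4) = 12096.08.
∂q/∂M = 0.196.
E = (0.196) × (40100/12096.08) = 0.64976…

0.650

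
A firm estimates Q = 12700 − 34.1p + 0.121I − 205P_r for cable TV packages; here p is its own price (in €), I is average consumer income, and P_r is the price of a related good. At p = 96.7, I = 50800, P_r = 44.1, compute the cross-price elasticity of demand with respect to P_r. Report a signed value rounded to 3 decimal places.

At the given values, Q = 12700 − 34.1(96.7) + 0.121(50800) − 205(44.1) = 6508.83.
∂Q/∂P_r = -205.
E = (-205) × (44.1/6508.83) = -1.38895…

-1.389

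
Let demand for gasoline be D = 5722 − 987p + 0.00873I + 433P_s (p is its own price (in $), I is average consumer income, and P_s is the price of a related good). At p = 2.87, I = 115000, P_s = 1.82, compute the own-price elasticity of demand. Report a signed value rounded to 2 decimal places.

-0.61

At the given values, D = 5722 − 987(2.87) + 0.00873(115000) + 433(1.82) = 4681.32.
∂D/∂p = −987.
E = (-987) × (2.87/4681.32) = -0.6051…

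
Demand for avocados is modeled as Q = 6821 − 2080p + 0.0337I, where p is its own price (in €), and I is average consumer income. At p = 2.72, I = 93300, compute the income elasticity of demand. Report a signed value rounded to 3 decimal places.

0.730

At the given values, Q = 6821 − 2080(2.72) + 0.0337(93300) = 4307.61.
∂Q/∂I = 0.0337.
E = (0.0337) × (93300/4307.61) = 0.72991…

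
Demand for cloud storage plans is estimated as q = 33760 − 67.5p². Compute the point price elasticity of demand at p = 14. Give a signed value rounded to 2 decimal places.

dq/dp = −2·67.5·p = -1890. At p = 14, q = 20530.
Ed = (dq/dp)·(p/q) = (-1890) × (14/20530) = -1.2888…

-1.29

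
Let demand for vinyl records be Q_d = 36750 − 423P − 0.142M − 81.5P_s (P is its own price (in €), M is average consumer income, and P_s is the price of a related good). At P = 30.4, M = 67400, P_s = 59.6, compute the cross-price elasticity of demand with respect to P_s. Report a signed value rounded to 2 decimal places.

-0.51

At the given values, Q_d = 36750 − 423(30.4) − 0.142(67400) − 81.5(59.6) = 9462.6.
∂Q_d/∂P_s = -81.5.
E = (-81.5) × (59.6/9462.6) = -0.5133…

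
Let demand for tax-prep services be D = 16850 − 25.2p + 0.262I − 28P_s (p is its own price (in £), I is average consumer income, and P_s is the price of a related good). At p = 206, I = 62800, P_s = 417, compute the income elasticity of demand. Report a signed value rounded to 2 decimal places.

1.00

At the given values, D = 16850 − 25.2(206) + 0.262(62800) − 28(417) = 16436.4.
∂D/∂I = 0.262.
E = (0.262) × (62800/16436.4) = 1.0010…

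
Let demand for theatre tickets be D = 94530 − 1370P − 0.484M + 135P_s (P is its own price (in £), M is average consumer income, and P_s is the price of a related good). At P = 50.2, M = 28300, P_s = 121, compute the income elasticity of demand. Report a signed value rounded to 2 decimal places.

At the given values, D = 94530 − 1370(50.2) − 0.484(28300) + 135(121) = 28393.8.
∂D/∂M = -0.484.
E = (-0.484) × (28300/28393.8) = -0.4824…

-0.48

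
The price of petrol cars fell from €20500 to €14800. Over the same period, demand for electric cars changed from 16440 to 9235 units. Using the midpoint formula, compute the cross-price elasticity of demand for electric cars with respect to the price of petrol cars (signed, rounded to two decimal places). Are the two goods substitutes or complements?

%ΔQ_{electric cars} = (9235 − 16440)/avg = -7205/12837.5 = -0.561246…
%ΔP_{petrol cars} = (14800 − 20500)/avg = -5700/17650 = -0.322946…
E_cross = (-7205/12837.5) / (-5700/17650) = 1.7378…
E_cross > 0 ⇒ the goods are substitutes.

1.74; substitutes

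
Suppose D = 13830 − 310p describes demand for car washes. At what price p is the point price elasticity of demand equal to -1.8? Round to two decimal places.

Ed = −310p/(13830 − 310p). Set this equal to -1.8:
310p = 1.8·(13830 − 310p) ⇒ 310p(1 + 1.8) = 1.8·13830
p = 1.8·13830 / (310·2.8) = 28.6797…

28.68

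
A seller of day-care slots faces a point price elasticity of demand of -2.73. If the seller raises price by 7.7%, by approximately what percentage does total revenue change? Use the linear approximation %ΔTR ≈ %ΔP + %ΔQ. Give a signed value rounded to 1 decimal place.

-13.3%

%ΔQ ≈ Ed × %ΔP = (-2.73) × (+7.7%) = -21.0210%
%ΔTR ≈ %ΔP + %ΔQ = (+7.7%) + (-21.0210%) = -13.3210%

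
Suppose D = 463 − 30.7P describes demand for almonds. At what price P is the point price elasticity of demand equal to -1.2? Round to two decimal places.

Ed = −30.7P/(463 − 30.7P). Set this equal to -1.2:
30.7P = 1.2·(463 − 30.7P) ⇒ 30.7P(1 + 1.2) = 1.2·463
P = 1.2·463 / (30.7·2.2) = 8.2262…

8.23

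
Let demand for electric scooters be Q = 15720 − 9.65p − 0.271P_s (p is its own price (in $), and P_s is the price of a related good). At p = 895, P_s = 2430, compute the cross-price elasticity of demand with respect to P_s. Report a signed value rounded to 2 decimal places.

At the given values, Q = 15720 − 9.65(895) − 0.271(2430) = 6424.72.
∂Q/∂P_s = -0.271.
E = (-0.271) × (2430/6424.72) = -0.1024…

-0.10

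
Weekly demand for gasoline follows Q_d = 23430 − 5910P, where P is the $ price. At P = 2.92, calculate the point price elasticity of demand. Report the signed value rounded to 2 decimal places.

-2.80

dQ_d/dP = −5910. At P = 2.92, Q_d = 23430 − 5910(2.92) = 6172.8.
Ed = (dQ_d/dP)·(P/Q_d) = −5910 × (2.92/6172.8) = -2.7956…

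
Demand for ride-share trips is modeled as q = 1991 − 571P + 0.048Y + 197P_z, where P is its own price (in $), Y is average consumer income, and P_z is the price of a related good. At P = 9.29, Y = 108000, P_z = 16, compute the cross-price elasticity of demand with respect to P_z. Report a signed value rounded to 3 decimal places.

0.628

At the given values, q = 1991 − 571(9.29) + 0.048(108000) + 197(16) = 5022.41.
∂q/∂P_z = 197.
E = (197) × (16/5022.41) = 0.62758…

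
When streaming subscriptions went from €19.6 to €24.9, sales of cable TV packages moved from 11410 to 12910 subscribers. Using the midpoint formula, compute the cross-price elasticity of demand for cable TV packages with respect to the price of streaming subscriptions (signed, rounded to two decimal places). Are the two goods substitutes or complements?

%ΔQ_{cable TV packages} = (12910 − 11410)/avg = 1500/12160 = 0.123355…
%ΔP_{streaming subscriptions} = (24.9 − 19.6)/avg = 5.3/22.25 = 0.238202…
E_cross = (1500/12160) / (5.3/22.25) = 0.5178…
E_cross > 0 ⇒ the goods are substitutes.

0.52; substitutes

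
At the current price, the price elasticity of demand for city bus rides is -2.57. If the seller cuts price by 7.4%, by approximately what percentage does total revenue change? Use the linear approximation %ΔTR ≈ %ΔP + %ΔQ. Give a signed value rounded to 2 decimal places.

+11.62%

%ΔQ ≈ Ed × %ΔP = (-2.57) × (-7.4%) = +19.0180%
%ΔTR ≈ %ΔP + %ΔQ = (-7.4%) + (+19.0180%) = +11.6180%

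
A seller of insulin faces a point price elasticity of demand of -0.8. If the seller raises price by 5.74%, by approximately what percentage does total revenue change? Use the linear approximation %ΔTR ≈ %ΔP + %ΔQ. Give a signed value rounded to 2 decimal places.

+1.15%

%ΔQ ≈ Ed × %ΔP = (-0.8) × (+5.74%) = -4.5920%
%ΔTR ≈ %ΔP + %ΔQ = (+5.74%) + (-4.5920%) = +1.1480%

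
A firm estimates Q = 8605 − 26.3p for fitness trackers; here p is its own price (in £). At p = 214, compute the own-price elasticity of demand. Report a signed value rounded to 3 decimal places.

-1.891

At the given values, Q = 8605 − 26.3(214) = 2976.8.
∂Q/∂p = −26.3.
E = (-26.3) × (214/2976.8) = -1.89068…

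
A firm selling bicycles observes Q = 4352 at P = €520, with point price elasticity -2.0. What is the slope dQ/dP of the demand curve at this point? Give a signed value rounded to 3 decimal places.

Ed = (dQ/dP)·(P/Q) ⇒ dQ/dP = Ed·Q/P = (-2.0)·4352/520 = -16.73846…

-16.738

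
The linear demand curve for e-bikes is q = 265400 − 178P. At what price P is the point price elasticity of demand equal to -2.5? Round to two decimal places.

Ed = −178P/(265400 − 178P). Set this equal to -2.5:
178P = 2.5·(265400 − 178P) ⇒ 178P(1 + 2.5) = 2.5·265400
P = 2.5·265400 / (178·3.5) = 1065.0080…

1065.01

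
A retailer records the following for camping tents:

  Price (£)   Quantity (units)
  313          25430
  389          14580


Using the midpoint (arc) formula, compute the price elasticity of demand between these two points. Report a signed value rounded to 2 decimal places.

%ΔQ = (14580 − 25430) / [(25430 + 14580)/2] = -10850/20005 = -0.542364…
%ΔP = (389 − 313) / [(313 + 389)/2] = 76/351 = 0.216524…
Arc Ed = %ΔQ / %ΔP = (-10850/20005) / (76/351) = -2.5048…

-2.50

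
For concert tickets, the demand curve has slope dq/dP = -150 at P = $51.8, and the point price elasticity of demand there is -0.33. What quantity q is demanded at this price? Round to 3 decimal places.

23545.455

Ed = (dq/dP)·(P/q) ⇒ q = (dq/dP)·P/Ed = (-150)·51.8/(-0.33) = 23545.45454…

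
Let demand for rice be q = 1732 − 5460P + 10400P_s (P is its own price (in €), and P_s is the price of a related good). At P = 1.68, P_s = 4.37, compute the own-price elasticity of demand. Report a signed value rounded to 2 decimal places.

At the given values, q = 1732 − 5460(1.68) + 10400(4.37) = 38007.2.
∂q/∂P = −5460.
E = (-5460) × (1.68/38007.2) = -0.2413…

-0.24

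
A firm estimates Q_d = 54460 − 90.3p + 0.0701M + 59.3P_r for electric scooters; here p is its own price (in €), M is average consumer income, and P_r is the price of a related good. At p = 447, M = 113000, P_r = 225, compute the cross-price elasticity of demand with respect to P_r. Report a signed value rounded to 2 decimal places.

0.38

At the given values, Q_d = 54460 − 90.3(447) + 0.0701(113000) + 59.3(225) = 35359.7.
∂Q_d/∂P_r = 59.3.
E = (59.3) × (225/35359.7) = 0.3773…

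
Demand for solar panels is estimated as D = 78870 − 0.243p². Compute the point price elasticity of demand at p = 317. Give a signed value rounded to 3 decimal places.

dD/dp = −2·0.243·p = -154.062. At p = 317, D = 54451.173.
Ed = (dD/dp)·(p/D) = (-154.062) × (317/54451.173) = -0.89690…

-0.897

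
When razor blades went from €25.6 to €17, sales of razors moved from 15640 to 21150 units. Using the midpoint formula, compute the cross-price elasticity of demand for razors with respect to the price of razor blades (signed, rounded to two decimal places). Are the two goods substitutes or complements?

%ΔQ_{razors} = (21150 − 15640)/avg = 5510/18395 = 0.299537…
%ΔP_{razor blades} = (17 − 25.6)/avg = -8.6/21.3 = -0.403755…
E_cross = (5510/18395) / (-8.6/21.3) = -0.7418…
E_cross < 0 ⇒ the goods are complements.

-0.74; complements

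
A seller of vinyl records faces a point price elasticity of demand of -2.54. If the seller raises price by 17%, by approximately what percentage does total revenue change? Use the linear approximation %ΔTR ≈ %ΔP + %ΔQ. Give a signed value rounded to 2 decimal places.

-26.18%

%ΔQ ≈ Ed × %ΔP = (-2.54) × (+17%) = -43.1800%
%ΔTR ≈ %ΔP + %ΔQ = (+17%) + (-43.1800%) = -26.1800%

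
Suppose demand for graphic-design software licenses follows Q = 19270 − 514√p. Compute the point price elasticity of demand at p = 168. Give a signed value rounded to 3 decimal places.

dQ/dp = −514/(2√p) = -19.828. At p = 168, Q = 12607.8.
Ed = (dQ/dp)·(p/Q) = (-19.828) × (168/12607.8) = -0.26420…

-0.264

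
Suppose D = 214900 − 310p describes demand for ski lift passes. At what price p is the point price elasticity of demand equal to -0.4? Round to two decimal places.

Ed = −310p/(214900 − 310p). Set this equal to -0.4:
310p = 0.4·(214900 − 310p) ⇒ 310p(1 + 0.4) = 0.4·214900
p = 0.4·214900 / (310·1.4) = 198.0645…

198.06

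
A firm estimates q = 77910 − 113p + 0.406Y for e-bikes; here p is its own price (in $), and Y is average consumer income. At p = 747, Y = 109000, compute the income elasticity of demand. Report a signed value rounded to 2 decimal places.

1.17

At the given values, q = 77910 − 113(747) + 0.406(109000) = 37753.
∂q/∂Y = 0.406.
E = (0.406) × (109000/37753) = 1.1721…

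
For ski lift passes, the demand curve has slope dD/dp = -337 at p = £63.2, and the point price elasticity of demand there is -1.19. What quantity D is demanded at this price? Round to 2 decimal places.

17897.82

Ed = (dD/dp)·(p/D) ⇒ D = (dD/dp)·p/Ed = (-337)·63.2/(-1.19) = 17897.8151…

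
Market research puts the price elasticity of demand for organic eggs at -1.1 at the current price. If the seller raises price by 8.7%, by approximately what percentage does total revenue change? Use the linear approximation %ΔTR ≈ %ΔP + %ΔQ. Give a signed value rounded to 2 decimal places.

-0.87%

%ΔQ ≈ Ed × %ΔP = (-1.1) × (+8.7%) = -9.5700%
%ΔTR ≈ %ΔP + %ΔQ = (+8.7%) + (-9.5700%) = -0.8700%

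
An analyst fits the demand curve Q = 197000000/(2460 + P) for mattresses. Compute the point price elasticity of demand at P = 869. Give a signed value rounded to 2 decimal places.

-0.26

dQ/dP = −197000000/(2460 + P)² = -17.7762. At P = 869, Q = 59176.9.
Ed = (dQ/dP)·(P/Q) = (-17.7762) × (869/59176.9) = -0.2610…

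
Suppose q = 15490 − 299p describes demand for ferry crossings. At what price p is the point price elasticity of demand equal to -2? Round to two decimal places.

34.54

Ed = −299p/(15490 − 299p). Set this equal to -2:
299p = 2·(15490 − 299p) ⇒ 299p(1 + 2) = 2·15490
p = 2·15490 / (299·3) = 34.5373…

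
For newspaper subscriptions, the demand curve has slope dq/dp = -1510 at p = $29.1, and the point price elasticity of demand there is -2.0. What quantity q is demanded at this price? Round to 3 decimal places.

21970.500

Ed = (dq/dp)·(p/q) ⇒ q = (dq/dp)·p/Ed = (-1510)·29.1/(-2.0) = 21970.5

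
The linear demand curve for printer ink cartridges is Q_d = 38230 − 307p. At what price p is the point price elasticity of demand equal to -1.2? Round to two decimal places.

67.92

Ed = −307p/(38230 − 307p). Set this equal to -1.2:
307p = 1.2·(38230 − 307p) ⇒ 307p(1 + 1.2) = 1.2·38230
p = 1.2·38230 / (307·2.2) = 67.9241…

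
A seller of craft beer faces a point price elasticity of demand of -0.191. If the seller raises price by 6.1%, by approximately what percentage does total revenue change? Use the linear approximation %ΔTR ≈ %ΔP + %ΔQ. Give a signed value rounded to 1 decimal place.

+4.9%

%ΔQ ≈ Ed × %ΔP = (-0.191) × (+6.1%) = -1.1651%
%ΔTR ≈ %ΔP + %ΔQ = (+6.1%) + (-1.1651%) = +4.9349%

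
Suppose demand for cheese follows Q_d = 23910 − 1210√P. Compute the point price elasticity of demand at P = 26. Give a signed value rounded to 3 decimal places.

-0.174

dQ_d/dP = −1210/(2√P) = -118.65. At P = 26, Q_d = 17740.2.
Ed = (dQ_d/dP)·(P/Q_d) = (-118.65) × (26/17740.2) = -0.17389…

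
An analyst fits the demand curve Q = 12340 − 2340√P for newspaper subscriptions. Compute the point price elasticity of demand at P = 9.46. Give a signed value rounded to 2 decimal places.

-0.70

dQ/dP = −2340/(2√P) = -380.4. At P = 9.46, Q = 5142.84.
Ed = (dQ/dP)·(P/Q) = (-380.4) × (9.46/5142.84) = -0.6997…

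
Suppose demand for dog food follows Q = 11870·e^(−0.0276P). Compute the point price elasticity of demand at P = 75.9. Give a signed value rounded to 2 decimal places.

-2.09

dQ/dP = −0.0276·Q = -40.3257. At P = 75.9, Q = 1461.08.
Ed = (dQ/dP)·(P/Q) = (-40.3257) × (75.9/1461.08) = -2.0948…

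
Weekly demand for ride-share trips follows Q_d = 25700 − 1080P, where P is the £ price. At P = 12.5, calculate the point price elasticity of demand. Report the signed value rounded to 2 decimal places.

-1.11

dQ_d/dP = −1080. At P = 12.5, Q_d = 25700 − 1080(12.5) = 12200.
Ed = (dQ_d/dP)·(P/Q_d) = −1080 × (12.5/12200) = -1.1065…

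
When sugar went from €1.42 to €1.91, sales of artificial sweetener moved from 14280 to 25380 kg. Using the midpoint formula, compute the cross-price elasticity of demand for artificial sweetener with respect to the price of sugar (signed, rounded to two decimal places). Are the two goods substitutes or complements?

%ΔQ_{artificial sweetener} = (25380 − 14280)/avg = 11100/19830 = 0.559757…
%ΔP_{sugar} = (1.91 − 1.42)/avg = 0.49/1.665 = 0.294294…
E_cross = (11100/19830) / (0.49/1.665) = 1.9020…
E_cross > 0 ⇒ the goods are substitutes.

1.90; substitutes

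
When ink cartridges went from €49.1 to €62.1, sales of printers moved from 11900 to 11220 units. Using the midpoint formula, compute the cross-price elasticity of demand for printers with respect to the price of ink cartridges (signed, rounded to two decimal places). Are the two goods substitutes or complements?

-0.25; complements

%ΔQ_{printers} = (11220 − 11900)/avg = -680/11560 = -0.058823…
%ΔP_{ink cartridges} = (62.1 − 49.1)/avg = 13/55.6 = 0.233812…
E_cross = (-680/11560) / (13/55.6) = -0.2515…
E_cross < 0 ⇒ the goods are complements.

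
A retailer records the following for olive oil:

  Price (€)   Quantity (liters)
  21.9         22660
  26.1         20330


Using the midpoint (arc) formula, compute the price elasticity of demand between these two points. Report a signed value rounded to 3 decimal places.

-0.619

%ΔQ = (20330 − 22660) / [(22660 + 20330)/2] = -2330/21495 = -0.108397…
%ΔP = (26.1 − 21.9) / [(21.9 + 26.1)/2] = 4.2/24 = 0.175
Arc Ed = %ΔQ / %ΔP = (-2330/21495) / (4.2/24) = -0.61941…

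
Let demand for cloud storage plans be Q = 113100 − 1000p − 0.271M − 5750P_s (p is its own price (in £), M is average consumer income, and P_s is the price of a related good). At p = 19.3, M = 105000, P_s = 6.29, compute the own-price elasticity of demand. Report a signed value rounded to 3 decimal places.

-0.661

At the given values, Q = 113100 − 1000(19.3) − 0.271(105000) − 5750(6.29) = 29177.5.
∂Q/∂p = −1000.
E = (-1000) × (19.3/29177.5) = -0.66146…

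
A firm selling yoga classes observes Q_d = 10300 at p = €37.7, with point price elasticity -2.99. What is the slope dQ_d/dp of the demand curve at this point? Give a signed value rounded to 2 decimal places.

Ed = (dQ_d/dp)·(p/Q_d) ⇒ dQ_d/dp = Ed·Q_d/p = (-2.99)·10300/37.7 = -816.8965…

-816.90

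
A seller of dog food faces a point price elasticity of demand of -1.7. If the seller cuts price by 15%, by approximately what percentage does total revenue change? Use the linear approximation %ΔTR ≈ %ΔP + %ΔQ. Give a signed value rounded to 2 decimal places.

+10.50%

%ΔQ ≈ Ed × %ΔP = (-1.7) × (-15%) = +25.5000%
%ΔTR ≈ %ΔP + %ΔQ = (-15%) + (+25.5000%) = +10.5000%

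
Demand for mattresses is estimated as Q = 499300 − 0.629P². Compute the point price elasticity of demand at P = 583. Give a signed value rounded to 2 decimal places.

dQ/dP = −2·0.629·P = -733.414. At P = 583, Q = 285509.819.
Ed = (dQ/dP)·(P/Q) = (-733.414) × (583/285509.819) = -1.4976…

-1.50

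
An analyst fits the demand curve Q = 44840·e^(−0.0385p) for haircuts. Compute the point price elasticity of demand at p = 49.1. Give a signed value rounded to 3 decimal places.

-1.890

dQ/dp = −0.0385·Q = -260.71. At p = 49.1, Q = 6771.69.
Ed = (dQ/dp)·(p/Q) = (-260.71) × (49.1/6771.69) = -1.89035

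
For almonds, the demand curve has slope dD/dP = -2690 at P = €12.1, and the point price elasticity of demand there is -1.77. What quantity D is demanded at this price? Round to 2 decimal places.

18389.27

Ed = (dD/dP)·(P/D) ⇒ D = (dD/dP)·P/Ed = (-2690)·12.1/(-1.77) = 18389.2655…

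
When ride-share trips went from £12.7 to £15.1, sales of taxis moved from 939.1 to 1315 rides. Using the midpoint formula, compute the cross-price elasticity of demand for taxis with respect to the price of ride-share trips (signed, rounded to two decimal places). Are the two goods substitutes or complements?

1.93; substitutes

%ΔQ_{taxis} = (1315 − 939.1)/avg = 375.9/1127.05 = 0.333525…
%ΔP_{ride-share trips} = (15.1 − 12.7)/avg = 2.4/13.9 = 0.172661…
E_cross = (375.9/1127.05) / (2.4/13.9) = 1.9316…
E_cross > 0 ⇒ the goods are substitutes.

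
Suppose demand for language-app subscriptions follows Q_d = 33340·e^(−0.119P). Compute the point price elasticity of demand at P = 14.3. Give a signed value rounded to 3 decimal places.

dQ_d/dP = −0.119·Q_d = -723.558. At P = 14.3, Q_d = 6080.32.
Ed = (dQ_d/dP)·(P/Q_d) = (-723.558) × (14.3/6080.32) = -1.7017

-1.702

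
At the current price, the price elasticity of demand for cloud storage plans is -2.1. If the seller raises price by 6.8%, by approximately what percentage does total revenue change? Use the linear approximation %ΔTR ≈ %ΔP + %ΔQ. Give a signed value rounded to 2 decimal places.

-7.48%

%ΔQ ≈ Ed × %ΔP = (-2.1) × (+6.8%) = -14.2800%
%ΔTR ≈ %ΔP + %ΔQ = (+6.8%) + (-14.2800%) = -7.4800%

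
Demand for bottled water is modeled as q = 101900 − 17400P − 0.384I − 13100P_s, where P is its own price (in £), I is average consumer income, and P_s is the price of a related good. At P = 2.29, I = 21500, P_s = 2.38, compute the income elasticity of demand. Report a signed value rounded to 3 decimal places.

-0.365

At the given values, q = 101900 − 17400(2.29) − 0.384(21500) − 13100(2.38) = 22620.
∂q/∂I = -0.384.
E = (-0.384) × (21500/22620) = -0.36498…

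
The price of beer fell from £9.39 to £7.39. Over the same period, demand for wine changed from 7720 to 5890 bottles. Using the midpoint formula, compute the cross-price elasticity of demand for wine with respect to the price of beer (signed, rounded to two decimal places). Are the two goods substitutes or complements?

1.13; substitutes

%ΔQ_{wine} = (5890 − 7720)/avg = -1830/6805 = -0.268919…
%ΔP_{beer} = (7.39 − 9.39)/avg = -2/8.39 = -0.238379…
E_cross = (-1830/6805) / (-2/8.39) = 1.1281…
E_cross > 0 ⇒ the goods are substitutes.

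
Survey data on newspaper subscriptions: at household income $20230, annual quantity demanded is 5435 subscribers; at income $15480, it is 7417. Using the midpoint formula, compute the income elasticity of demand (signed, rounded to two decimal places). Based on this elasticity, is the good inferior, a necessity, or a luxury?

-1.16; inferior

%ΔQ = (7417 − 5435)/[( 5435 + 7417)/2] = 1982/6426 = 0.308434…
%ΔIncome = (15480 − 20230)/[( 20230 + 15480)/2] = -4750/17855 = -0.266031…
E_income = (1982/6426) / (-4750/17855) = -1.1593…
E_income < 0 ⇒ inferior good.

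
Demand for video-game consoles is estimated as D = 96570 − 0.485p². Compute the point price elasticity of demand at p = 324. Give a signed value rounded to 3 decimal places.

dD/dp = −2·0.485·p = -314.28. At p = 324, D = 45656.64.
Ed = (dD/dp)·(p/D) = (-314.28) × (324/45656.64) = -2.23027…

-2.230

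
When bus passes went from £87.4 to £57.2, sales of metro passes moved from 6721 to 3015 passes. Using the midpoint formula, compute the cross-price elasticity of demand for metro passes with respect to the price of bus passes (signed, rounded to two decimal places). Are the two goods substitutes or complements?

%ΔQ_{metro passes} = (3015 − 6721)/avg = -3706/4868 = -0.761298…
%ΔP_{bus passes} = (57.2 − 87.4)/avg = -30.2/72.3 = -0.417704…
E_cross = (-3706/4868) / (-30.2/72.3) = 1.8225…
E_cross > 0 ⇒ the goods are substitutes.

1.82; substitutes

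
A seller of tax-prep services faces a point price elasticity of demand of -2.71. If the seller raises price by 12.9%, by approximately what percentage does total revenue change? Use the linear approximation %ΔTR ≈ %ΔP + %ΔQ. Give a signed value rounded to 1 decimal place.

%ΔQ ≈ Ed × %ΔP = (-2.71) × (+12.9%) = -34.9590%
%ΔTR ≈ %ΔP + %ΔQ = (+12.9%) + (-34.9590%) = -22.0590%

-22.1%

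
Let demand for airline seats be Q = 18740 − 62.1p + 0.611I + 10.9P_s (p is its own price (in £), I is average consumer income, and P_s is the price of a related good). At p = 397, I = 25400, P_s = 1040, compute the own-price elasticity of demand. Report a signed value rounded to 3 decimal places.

At the given values, Q = 18740 − 62.1(397) + 0.611(25400) + 10.9(1040) = 20941.7.
∂Q/∂p = −62.1.
E = (-62.1) × (397/20941.7) = -1.17725…

-1.177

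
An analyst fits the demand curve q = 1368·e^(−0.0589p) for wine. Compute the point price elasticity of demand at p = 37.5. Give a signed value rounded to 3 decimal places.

dq/dp = −0.0589·q = -8.85021. At p = 37.5, q = 150.258.
Ed = (dq/dp)·(p/q) = (-8.85021) × (37.5/150.258) = -2.20875

-2.209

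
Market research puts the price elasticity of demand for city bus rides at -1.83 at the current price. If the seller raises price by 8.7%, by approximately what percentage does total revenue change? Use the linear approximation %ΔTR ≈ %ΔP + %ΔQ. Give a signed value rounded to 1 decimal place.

%ΔQ ≈ Ed × %ΔP = (-1.83) × (+8.7%) = -15.9210%
%ΔTR ≈ %ΔP + %ΔQ = (+8.7%) + (-15.9210%) = -7.2210%

-7.2%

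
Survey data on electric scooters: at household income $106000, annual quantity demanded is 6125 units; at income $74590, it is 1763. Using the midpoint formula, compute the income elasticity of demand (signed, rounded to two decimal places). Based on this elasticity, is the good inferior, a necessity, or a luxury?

3.18; luxury

%ΔQ = (1763 − 6125)/[( 6125 + 1763)/2] = -4362/3944 = -1.105983…
%ΔIncome = (74590 − 106000)/[( 106000 + 74590)/2] = -31410/90295 = -0.347859…
E_income = (-4362/3944) / (-31410/90295) = 3.1793…
E_income > 1 ⇒ normal good, luxury.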